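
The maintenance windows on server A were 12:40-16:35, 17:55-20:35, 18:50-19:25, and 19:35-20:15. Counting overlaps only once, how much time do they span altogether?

Merged: 12:40–16:35, 17:55–20:35.
Lengths: 3 h 55 min + 2 h 40 min = 6 h 35 min.

6 h 35 min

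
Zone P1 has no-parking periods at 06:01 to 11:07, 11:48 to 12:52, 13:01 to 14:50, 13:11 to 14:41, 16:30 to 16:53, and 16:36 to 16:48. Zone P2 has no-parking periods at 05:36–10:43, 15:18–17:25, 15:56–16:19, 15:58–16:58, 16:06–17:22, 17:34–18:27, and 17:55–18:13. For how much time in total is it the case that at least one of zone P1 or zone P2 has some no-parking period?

A, merged: 06:01–11:07, 11:48–12:52, 13:01–14:50, 16:30–16:53.
B, merged: 05:36–10:43, 15:18–17:25, 17:34–18:27.
A ∪ B = 05:36–11:07, 11:48–12:52, 13:01–14:50, 15:18–17:25, 17:34–18:27.
Total: 5 h 31 min + 1 h 4 min + 1 h 49 min + 2 h 7 min + 53 min = 11 h 24 min.

11 h 24 min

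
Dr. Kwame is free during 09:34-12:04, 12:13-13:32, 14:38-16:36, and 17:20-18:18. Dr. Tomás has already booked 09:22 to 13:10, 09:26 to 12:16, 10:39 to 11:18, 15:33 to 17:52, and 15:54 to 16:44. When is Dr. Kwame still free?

13:10-13:32, 14:38-15:33, 17:52-18:18

Second set merges to 09:22-13:10, 15:33-17:52.
09:34-12:04: entirely removed.
12:13-13:32 \ B = 13:10-13:32.
14:38-16:36 \ B = 14:38-15:33.
17:20-18:18 \ B = 17:52-18:18.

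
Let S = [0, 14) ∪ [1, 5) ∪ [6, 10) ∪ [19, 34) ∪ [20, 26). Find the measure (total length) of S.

29

Merged: [0, 14), [19, 34).
Lengths: 14 + 15 = 29.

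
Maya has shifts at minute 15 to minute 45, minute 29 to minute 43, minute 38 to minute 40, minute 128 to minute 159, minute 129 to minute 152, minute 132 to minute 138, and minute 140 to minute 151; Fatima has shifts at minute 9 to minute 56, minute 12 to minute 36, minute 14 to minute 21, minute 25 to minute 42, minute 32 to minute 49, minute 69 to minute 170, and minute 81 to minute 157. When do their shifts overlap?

Merge the first list: minute 15 to minute 45, minute 128 to minute 159.
Merge the second list: minute 9 to minute 56, minute 69 to minute 170.
minute 15 to minute 45 meets the second set on minute 15 to minute 45.
minute 128 to minute 159 meets the second set on minute 128 to minute 159.

minute 15 to minute 45, minute 128 to minute 159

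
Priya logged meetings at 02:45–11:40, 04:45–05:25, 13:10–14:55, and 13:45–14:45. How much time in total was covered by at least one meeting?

Merged: 02:45-11:40, 13:10-14:55.
Lengths: 8 h 55 min + 1 h 45 min = 10 h 40 min.

10 h 40 min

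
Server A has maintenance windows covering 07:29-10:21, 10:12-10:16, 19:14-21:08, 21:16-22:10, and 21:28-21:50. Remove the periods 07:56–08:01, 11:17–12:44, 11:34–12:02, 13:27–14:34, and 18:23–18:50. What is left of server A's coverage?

07:29–07:56, 08:01–10:21, 19:14–21:08, 21:16–22:10

First set merges to 07:29–10:21, 19:14–21:08, 21:16–22:10.
Second set merges to 07:56–08:01, 11:17–12:44, 13:27–14:34, 18:23–18:50.
07:29–10:21 with B removed leaves 07:29–07:56, 08:01–10:21.
19:14–21:08 is untouched.
21:16–22:10 is untouched.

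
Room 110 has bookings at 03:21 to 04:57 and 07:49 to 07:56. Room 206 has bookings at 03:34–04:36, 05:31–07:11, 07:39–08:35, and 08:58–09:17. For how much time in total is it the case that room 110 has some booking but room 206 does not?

A \ B = 03:21-03:34, 04:36-04:57.
Total: 13 min + 21 min = 34 min.

34 min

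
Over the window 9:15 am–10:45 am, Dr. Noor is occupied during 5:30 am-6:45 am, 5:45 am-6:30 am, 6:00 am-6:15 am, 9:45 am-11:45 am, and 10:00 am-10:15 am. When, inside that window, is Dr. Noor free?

9:15 am-9:45 am

The merged coverage is 5:30 am-6:45 am, 9:45 am-11:45 am.
Uncovered inside 9:15 am-10:45 am: 9:15 am-9:45 am.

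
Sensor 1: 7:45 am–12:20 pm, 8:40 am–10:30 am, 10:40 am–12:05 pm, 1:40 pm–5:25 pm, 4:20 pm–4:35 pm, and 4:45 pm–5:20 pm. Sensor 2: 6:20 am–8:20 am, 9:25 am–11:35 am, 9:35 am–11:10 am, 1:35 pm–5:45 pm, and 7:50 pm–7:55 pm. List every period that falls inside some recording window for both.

Merge the first list: 7:45 am-12:20 pm, 1:40 pm-5:25 pm.
Merge the second list: 6:20 am-8:20 am, 9:25 am-11:35 am, 1:35 pm-5:45 pm, 7:50 pm-7:55 pm.
7:45 am-12:20 pm ∩ B → 7:45 am-8:20 am, 9:25 am-11:35 am.
1:40 pm-5:25 pm ∩ B → 1:40 pm-5:25 pm.

7:45 am-8:20 am, 9:25 am-11:35 am, 1:40 pm-5:25 pm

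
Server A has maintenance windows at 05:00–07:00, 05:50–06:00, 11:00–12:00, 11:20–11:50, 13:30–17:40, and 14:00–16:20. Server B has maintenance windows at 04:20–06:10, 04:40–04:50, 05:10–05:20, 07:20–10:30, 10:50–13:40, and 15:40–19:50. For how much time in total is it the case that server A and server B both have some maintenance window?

4 h 20 min

Merge the first list: 05:00-07:00, 11:00-12:00, 13:30-17:40.
Merge the second list: 04:20-06:10, 07:20-10:30, 10:50-13:40, 15:40-19:50.
A ∩ B = 05:00-06:10, 11:00-12:00, 13:30-13:40, 15:40-17:40.
Total: 1 h 10 min + 1 h + 10 min + 2 h = 4 h 20 min.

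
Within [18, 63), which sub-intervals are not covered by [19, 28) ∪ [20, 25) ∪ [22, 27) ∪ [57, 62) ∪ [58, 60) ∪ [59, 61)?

The merged coverage is [19, 28), [57, 62).
Gaps within [18, 63): [18, 19), [28, 57), [62, 63).

[18, 19) ∪ [28, 57) ∪ [62, 63)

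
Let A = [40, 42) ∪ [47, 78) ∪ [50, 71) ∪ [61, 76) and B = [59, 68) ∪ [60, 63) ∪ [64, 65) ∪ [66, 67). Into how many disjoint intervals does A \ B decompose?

3

A, merged: [40, 42), [47, 78).
B, merged: [59, 68).
A \ B = [40, 42), [47, 59), [68, 78).
That is 3 disjoint pieces.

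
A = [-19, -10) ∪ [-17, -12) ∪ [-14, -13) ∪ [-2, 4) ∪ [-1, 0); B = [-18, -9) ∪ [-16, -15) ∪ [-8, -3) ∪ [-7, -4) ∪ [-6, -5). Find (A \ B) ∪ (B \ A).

Merge the first list: [-19, -10), [-2, 4).
Merge the second list: [-18, -9), [-8, -3).
A \ B = [-19, -18), [-2, 4).
B \ A = [-10, -9), [-8, -3).
Union of the two gives the symmetric difference.

[-19, -18) ∪ [-10, -9) ∪ [-8, -3) ∪ [-2, 4)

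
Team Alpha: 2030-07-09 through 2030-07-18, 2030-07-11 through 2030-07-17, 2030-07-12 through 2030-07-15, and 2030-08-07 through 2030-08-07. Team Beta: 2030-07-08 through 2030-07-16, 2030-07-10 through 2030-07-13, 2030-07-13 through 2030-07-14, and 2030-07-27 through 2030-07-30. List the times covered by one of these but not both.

A, merged: 2030-07-09 through 2030-07-18, 2030-08-07 through 2030-08-07.
B, merged: 2030-07-08 through 2030-07-16, 2030-07-27 through 2030-07-30.
Only in the first: 2030-07-17 through 2030-07-18, 2030-08-07 through 2030-08-07.
Only in the second: 2030-07-08 through 2030-07-08, 2030-07-27 through 2030-07-30.
Together these are the periods covered by exactly one.

2030-07-08 through 2030-07-08, 2030-07-17 through 2030-07-18, 2030-07-27 through 2030-07-30, 2030-08-07 through 2030-08-07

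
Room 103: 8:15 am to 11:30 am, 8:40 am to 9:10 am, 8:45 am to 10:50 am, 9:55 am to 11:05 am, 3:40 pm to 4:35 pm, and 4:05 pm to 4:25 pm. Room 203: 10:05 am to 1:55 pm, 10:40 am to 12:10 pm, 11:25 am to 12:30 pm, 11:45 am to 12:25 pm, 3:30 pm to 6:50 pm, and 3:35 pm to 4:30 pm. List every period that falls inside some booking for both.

10:05 am–11:30 am, 3:40 pm–4:35 pm

Merge the first list: 8:15 am–11:30 am, 3:40 pm–4:35 pm.
Merge the second list: 10:05 am–1:55 pm, 3:30 pm–6:50 pm.
8:15 am–11:30 am meets the second set on 10:05 am–11:30 am.
3:40 pm–4:35 pm meets the second set on 3:40 pm–4:35 pm.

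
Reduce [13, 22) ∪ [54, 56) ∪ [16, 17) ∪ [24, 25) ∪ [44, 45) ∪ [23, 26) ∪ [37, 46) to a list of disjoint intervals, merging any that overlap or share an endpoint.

Sort by start: [13, 22), [16, 17), [23, 26), [24, 25), [37, 46), [44, 45), [54, 56).
[16, 17) overlaps/touches [13, 22) → extend to [13, 22).
[23, 26) is disjoint → start new block.
[24, 25) overlaps/touches [23, 26) → extend to [23, 26).
[37, 46) is disjoint → start new block.
[44, 45) overlaps/touches [37, 46) → extend to [37, 46).
[54, 56) is disjoint → start new block.

[13, 22) ∪ [23, 26) ∪ [37, 46) ∪ [54, 56)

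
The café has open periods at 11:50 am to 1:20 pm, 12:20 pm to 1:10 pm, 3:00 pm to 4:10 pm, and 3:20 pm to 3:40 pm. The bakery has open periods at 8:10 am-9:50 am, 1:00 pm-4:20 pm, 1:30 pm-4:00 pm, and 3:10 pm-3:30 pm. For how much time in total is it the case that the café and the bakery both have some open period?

Merge the first list: 11:50 am–1:20 pm, 3:00 pm–4:10 pm.
Merge the second list: 8:10 am–9:50 am, 1:00 pm–4:20 pm.
A ∩ B = 1:00 pm–1:20 pm, 3:00 pm–4:10 pm.
Total: 20 min + 1 h 10 min = 1 h 30 min.

1 h 30 min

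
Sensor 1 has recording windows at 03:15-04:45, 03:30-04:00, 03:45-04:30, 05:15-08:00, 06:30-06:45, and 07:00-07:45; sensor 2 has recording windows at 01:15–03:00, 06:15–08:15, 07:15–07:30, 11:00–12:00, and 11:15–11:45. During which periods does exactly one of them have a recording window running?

01:15-03:00, 03:15-04:45, 05:15-06:15, 08:00-08:15, 11:00-12:00

Merge the first list: 03:15-04:45, 05:15-08:00.
Merge the second list: 01:15-03:00, 06:15-08:15, 11:00-12:00.
A \ B = 03:15-04:45, 05:15-06:15.
B \ A = 01:15-03:00, 08:00-08:15, 11:00-12:00.
Union of the two gives the symmetric difference.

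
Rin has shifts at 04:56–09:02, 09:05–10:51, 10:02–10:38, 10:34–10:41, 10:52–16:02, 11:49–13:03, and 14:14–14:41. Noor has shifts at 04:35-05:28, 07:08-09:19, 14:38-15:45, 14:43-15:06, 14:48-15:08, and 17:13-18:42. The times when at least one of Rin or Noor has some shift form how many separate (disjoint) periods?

A, merged: 04:56–09:02, 09:05–10:51, 10:52–16:02.
B, merged: 04:35–05:28, 07:08–09:19, 14:38–15:45, 17:13–18:42.
A ∪ B = 04:35–10:51, 10:52–16:02, 17:13–18:42.
That is 3 disjoint pieces.

3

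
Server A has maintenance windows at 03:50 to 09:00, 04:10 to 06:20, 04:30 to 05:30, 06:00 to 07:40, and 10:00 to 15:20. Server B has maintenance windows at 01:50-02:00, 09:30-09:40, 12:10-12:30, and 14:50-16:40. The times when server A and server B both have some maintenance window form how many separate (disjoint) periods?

2

Merge the first list: 03:50–09:00, 10:00–15:20.
A ∩ B = 12:10–12:30, 14:50–15:20.
That is 2 disjoint pieces.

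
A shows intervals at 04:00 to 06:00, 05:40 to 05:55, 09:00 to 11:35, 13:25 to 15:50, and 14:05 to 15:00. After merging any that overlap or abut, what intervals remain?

04:00-06:00, 09:00-11:35, 13:25-15:50

05:40-05:55 overlaps/touches 04:00-06:00 → extend to 04:00-06:00.
09:00-11:35 is disjoint → start new block.
13:25-15:50 is disjoint → start new block.
14:05-15:00 overlaps/touches 13:25-15:50 → extend to 13:25-15:50.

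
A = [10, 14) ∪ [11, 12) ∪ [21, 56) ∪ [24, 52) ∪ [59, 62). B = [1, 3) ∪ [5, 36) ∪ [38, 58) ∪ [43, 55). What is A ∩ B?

A, merged: [10, 14), [21, 56), [59, 62).
B, merged: [1, 3), [5, 36), [38, 58).
[10, 14) overlaps B on [10, 14).
[21, 56) overlaps B on [21, 36), [38, 56).
[59, 62) falls entirely outside B.

[10, 14) ∪ [21, 36) ∪ [38, 56)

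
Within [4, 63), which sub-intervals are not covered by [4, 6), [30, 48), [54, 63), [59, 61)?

The merged coverage is [4, 6), [30, 48), [54, 63).
Uncovered inside [4, 63): [6, 30), [48, 54).

[6, 30) ∪ [48, 54)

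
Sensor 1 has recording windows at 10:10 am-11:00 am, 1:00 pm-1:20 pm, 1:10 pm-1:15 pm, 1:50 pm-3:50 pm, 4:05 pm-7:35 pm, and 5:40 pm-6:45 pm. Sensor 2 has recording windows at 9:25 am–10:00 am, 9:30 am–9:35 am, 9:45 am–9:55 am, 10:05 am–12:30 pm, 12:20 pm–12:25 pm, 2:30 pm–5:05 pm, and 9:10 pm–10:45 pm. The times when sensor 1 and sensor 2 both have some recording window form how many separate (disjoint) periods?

3

A, merged: 10:10 am-11:00 am, 1:00 pm-1:20 pm, 1:50 pm-3:50 pm, 4:05 pm-7:35 pm.
B, merged: 9:25 am-10:00 am, 10:05 am-12:30 pm, 2:30 pm-5:05 pm, 9:10 pm-10:45 pm.
A ∩ B = 10:10 am-11:00 am, 2:30 pm-3:50 pm, 4:05 pm-5:05 pm.
That is 3 disjoint pieces.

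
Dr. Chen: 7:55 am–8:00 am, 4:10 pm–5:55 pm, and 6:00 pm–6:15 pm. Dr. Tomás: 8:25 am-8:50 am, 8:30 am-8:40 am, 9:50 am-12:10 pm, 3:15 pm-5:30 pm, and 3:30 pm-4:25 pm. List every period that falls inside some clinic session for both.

4:10 pm-5:30 pm

Second set merges to 8:25 am-8:50 am, 9:50 am-12:10 pm, 3:15 pm-5:30 pm.
7:55 am-8:00 am: no overlap with the second set.
4:10 pm-5:55 pm meets the second set on 4:10 pm-5:30 pm.
6:00 pm-6:15 pm: no overlap with the second set.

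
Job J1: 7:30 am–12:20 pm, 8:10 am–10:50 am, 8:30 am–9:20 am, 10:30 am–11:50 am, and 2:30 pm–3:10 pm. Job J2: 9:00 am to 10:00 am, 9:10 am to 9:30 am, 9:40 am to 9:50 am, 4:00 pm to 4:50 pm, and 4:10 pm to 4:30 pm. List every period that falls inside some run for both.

Merge the first list: 7:30 am–12:20 pm, 2:30 pm–3:10 pm.
Merge the second list: 9:00 am–10:00 am, 4:00 pm–4:50 pm.
7:30 am–12:20 pm ∩ B → 9:00 am–10:00 am.
2:30 pm–3:10 pm meets no B interval.

9:00 am–10:00 am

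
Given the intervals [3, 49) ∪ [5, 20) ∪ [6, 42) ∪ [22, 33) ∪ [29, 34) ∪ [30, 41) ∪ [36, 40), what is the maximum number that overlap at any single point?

5

Sweep endpoints in order; track running count of active intervals.
Peak of 5 reached at 30.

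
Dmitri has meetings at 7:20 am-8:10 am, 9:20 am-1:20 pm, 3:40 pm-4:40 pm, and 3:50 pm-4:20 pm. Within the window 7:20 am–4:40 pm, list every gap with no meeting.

8:10 am-9:20 am, 1:20 pm-3:40 pm

The merged coverage is 7:20 am-8:10 am, 9:20 am-1:20 pm, 3:40 pm-4:40 pm.
Uncovered inside 7:20 am-4:40 pm: 8:10 am-9:20 am, 1:20 pm-3:40 pm.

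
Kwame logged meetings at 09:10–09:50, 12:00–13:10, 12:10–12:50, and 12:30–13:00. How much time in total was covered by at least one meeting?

Merged: 09:10-09:50, 12:00-13:10.
Lengths: 40 min + 1 h 10 min = 1 h 50 min.

1 h 50 min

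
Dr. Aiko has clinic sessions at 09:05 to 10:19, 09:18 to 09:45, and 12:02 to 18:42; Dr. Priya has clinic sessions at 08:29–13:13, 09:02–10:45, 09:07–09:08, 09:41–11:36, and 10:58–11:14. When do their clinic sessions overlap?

09:05-10:19, 12:02-13:13

First set merges to 09:05-10:19, 12:02-18:42.
Second set merges to 08:29-13:13.
09:05-10:19 meets the second set on 09:05-10:19.
12:02-18:42 meets the second set on 12:02-13:13.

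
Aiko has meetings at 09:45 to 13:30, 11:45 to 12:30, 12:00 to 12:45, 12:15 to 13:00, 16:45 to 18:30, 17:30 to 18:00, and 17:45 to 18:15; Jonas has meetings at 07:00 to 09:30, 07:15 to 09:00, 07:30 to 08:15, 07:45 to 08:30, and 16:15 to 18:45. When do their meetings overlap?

16:45–18:30

Merge the first list: 09:45–13:30, 16:45–18:30.
Merge the second list: 07:00–09:30, 16:15–18:45.
09:45–13:30 falls entirely outside B.
16:45–18:30 overlaps B on 16:45–18:30.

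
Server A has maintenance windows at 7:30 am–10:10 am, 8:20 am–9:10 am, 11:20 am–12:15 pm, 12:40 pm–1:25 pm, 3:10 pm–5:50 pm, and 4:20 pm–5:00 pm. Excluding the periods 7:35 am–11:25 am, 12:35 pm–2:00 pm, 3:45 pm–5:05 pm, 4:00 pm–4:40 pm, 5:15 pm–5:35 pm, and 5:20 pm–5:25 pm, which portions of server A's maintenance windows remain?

First set merges to 7:30 am–10:10 am, 11:20 am–12:15 pm, 12:40 pm–1:25 pm, 3:10 pm–5:50 pm.
Second set merges to 7:35 am–11:25 am, 12:35 pm–2:00 pm, 3:45 pm–5:05 pm, 5:15 pm–5:35 pm.
7:30 am–10:10 am \ B = 7:30 am–7:35 am.
11:20 am–12:15 pm \ B = 11:25 am–12:15 pm.
12:40 pm–1:25 pm: entirely removed.
3:10 pm–5:50 pm \ B = 3:10 pm–3:45 pm, 5:05 pm–5:15 pm, 5:35 pm–5:50 pm.

7:30 am–7:35 am, 11:25 am–12:15 pm, 3:10 pm–3:45 pm, 5:05 pm–5:15 pm, 5:35 pm–5:50 pm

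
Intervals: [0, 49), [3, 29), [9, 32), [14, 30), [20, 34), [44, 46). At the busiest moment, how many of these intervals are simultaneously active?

5

Walk the sorted start/end points keeping a running depth.
The depth first hits 5 at 20.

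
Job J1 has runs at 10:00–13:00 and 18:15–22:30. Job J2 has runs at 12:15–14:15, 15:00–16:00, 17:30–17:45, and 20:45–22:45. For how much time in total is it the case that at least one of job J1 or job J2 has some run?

A ∪ B = 10:00–14:15, 15:00–16:00, 17:30–17:45, 18:15–22:45.
Total: 4 h 15 min + 1 h + 15 min + 4 h 30 min = 10 h.

10 h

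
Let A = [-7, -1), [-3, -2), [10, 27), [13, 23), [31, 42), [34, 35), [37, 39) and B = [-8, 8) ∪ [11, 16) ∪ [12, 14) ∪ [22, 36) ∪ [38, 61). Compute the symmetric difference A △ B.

[-8, -7) ∪ [-1, 8) ∪ [10, 11) ∪ [16, 22) ∪ [27, 31) ∪ [36, 38) ∪ [42, 61)

Merge the first list: [-7, -1), [10, 27), [31, 42).
Merge the second list: [-8, 8), [11, 16), [22, 36), [38, 61).
A but not B: [10, 11), [16, 22), [36, 38).
B but not A: [-8, -7), [-1, 8), [27, 31), [42, 61).
Combining gives A △ B.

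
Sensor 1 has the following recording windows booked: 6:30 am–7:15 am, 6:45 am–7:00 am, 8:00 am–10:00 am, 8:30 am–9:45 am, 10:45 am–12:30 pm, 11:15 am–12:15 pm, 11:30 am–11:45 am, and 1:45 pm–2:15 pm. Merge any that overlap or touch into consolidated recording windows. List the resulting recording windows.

6:30 am–7:15 am, 8:00 am–10:00 am, 10:45 am–12:30 pm, 1:45 pm–2:15 pm

6:45 am–7:00 am overlaps/touches 6:30 am–7:15 am → extend to 6:30 am–7:15 am.
8:00 am–10:00 am is disjoint → start new block.
8:30 am–9:45 am overlaps/touches 8:00 am–10:00 am → extend to 8:00 am–10:00 am.
10:45 am–12:30 pm is disjoint → start new block.
11:15 am–12:15 pm overlaps/touches 10:45 am–12:30 pm → extend to 10:45 am–12:30 pm.
11:30 am–11:45 am overlaps/touches 10:45 am–12:30 pm → extend to 10:45 am–12:30 pm.
1:45 pm–2:15 pm is disjoint → start new block.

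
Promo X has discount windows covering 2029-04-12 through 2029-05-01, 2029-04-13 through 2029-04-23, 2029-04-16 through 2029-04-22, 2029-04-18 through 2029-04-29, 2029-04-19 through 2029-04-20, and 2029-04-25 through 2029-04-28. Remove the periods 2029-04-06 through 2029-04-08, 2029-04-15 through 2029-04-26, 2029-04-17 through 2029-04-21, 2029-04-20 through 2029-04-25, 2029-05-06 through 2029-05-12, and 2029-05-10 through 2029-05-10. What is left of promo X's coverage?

First set merges to 2029-04-12 through 2029-05-01.
Second set merges to 2029-04-06 through 2029-04-08, 2029-04-15 through 2029-04-26, 2029-05-06 through 2029-05-12.
2029-04-12 through 2029-05-01 \ B = 2029-04-12 through 2029-04-14, 2029-04-27 through 2029-05-01.

2029-04-12 through 2029-04-14, 2029-04-27 through 2029-05-01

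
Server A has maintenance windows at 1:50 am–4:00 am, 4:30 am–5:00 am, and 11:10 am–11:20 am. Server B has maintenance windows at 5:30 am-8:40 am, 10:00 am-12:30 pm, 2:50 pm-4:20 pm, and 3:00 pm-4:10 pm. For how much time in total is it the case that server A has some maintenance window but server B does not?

2 h 40 min

Merge the second list: 5:30 am-8:40 am, 10:00 am-12:30 pm, 2:50 pm-4:20 pm.
A \ B = 1:50 am-4:00 am, 4:30 am-5:00 am.
Total: 2 h 10 min + 30 min = 2 h 40 min.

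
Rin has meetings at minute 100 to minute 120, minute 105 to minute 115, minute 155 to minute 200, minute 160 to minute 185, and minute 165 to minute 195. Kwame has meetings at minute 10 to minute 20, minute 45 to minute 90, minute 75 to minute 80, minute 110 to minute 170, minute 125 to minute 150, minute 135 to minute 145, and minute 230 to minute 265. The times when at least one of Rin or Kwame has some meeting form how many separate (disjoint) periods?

4

First set merges to minute 100 to minute 120, minute 155 to minute 200.
Second set merges to minute 10 to minute 20, minute 45 to minute 90, minute 110 to minute 170, minute 230 to minute 265.
A ∪ B = minute 10 to minute 20, minute 45 to minute 90, minute 100 to minute 200, minute 230 to minute 265.
That is 4 disjoint pieces.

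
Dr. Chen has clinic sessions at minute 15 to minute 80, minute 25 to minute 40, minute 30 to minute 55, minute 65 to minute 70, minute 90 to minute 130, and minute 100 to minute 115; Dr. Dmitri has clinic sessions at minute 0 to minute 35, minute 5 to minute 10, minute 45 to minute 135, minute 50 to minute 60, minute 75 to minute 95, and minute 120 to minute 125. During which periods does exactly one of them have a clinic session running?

minute 0 to minute 15, minute 35 to minute 45, minute 80 to minute 90, minute 130 to minute 135

Merge the first list: minute 15 to minute 80, minute 90 to minute 130.
Merge the second list: minute 0 to minute 35, minute 45 to minute 135.
Only in the first: minute 35 to minute 45.
Only in the second: minute 0 to minute 15, minute 80 to minute 90, minute 130 to minute 135.
Together these are the periods covered by exactly one.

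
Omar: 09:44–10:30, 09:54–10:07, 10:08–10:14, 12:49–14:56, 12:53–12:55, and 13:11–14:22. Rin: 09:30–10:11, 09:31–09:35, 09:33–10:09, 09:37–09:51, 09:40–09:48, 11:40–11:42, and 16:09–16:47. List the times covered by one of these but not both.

Merge the first list: 09:44-10:30, 12:49-14:56.
Merge the second list: 09:30-10:11, 11:40-11:42, 16:09-16:47.
A but not B: 10:11-10:30, 12:49-14:56.
B but not A: 09:30-09:44, 11:40-11:42, 16:09-16:47.
Combining gives A △ B.

09:30-09:44, 10:11-10:30, 11:40-11:42, 12:49-14:56, 16:09-16:47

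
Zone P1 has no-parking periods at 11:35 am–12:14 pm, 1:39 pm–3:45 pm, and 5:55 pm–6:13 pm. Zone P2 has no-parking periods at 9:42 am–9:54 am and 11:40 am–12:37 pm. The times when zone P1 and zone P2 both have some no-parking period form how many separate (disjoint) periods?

A ∩ B = 11:40 am-12:14 pm.
That is 1 disjoint piece.

1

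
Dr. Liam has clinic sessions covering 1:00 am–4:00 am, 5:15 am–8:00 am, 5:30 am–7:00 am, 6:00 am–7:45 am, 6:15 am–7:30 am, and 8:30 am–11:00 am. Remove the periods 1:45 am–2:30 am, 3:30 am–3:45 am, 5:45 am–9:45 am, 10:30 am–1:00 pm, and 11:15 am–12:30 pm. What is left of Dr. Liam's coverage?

1:00 am–1:45 am, 2:30 am–3:30 am, 3:45 am–4:00 am, 5:15 am–5:45 am, 9:45 am–10:30 am

A, merged: 1:00 am–4:00 am, 5:15 am–8:00 am, 8:30 am–11:00 am.
B, merged: 1:45 am–2:30 am, 3:30 am–3:45 am, 5:45 am–9:45 am, 10:30 am–1:00 pm.
1:00 am–4:00 am minus B → 1:00 am–1:45 am, 2:30 am–3:30 am, 3:45 am–4:00 am.
5:15 am–8:00 am minus B → 5:15 am–5:45 am.
8:30 am–11:00 am minus B → 9:45 am–10:30 am.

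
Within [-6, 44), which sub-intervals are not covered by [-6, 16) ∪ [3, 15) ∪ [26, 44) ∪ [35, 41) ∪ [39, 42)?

The merged coverage is [-6, 16), [26, 44).
Gaps within [-6, 44): [16, 26).

[16, 26)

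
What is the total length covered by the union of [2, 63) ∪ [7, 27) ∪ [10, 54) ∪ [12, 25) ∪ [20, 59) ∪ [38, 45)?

Merged: [2, 63).
Length: 61.

61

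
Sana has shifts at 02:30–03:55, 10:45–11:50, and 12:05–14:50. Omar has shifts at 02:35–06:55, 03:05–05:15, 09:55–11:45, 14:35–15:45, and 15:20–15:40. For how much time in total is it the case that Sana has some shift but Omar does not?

Second set merges to 02:35–06:55, 09:55–11:45, 14:35–15:45.
A \ B = 02:30–02:35, 11:45–11:50, 12:05–14:35.
Total: 5 min + 5 min + 2 h 30 min = 2 h 40 min.

2 h 40 min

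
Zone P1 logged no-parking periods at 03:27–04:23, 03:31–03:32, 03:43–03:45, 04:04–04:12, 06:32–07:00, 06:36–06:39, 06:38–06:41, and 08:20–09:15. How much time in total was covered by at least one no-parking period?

2 h 19 min

Merged: 03:27-04:23, 06:32-07:00, 08:20-09:15.
Lengths: 56 min + 28 min + 55 min = 2 h 19 min.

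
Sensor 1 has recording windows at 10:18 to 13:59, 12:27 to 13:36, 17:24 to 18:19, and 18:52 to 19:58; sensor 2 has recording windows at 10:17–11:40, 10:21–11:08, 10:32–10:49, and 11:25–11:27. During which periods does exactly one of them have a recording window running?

A, merged: 10:18–13:59, 17:24–18:19, 18:52–19:58.
B, merged: 10:17–11:40.
A \ B = 11:40–13:59, 17:24–18:19, 18:52–19:58.
B \ A = 10:17–10:18.
Union of the two gives the symmetric difference.

10:17–10:18, 11:40–13:59, 17:24–18:19, 18:52–19:58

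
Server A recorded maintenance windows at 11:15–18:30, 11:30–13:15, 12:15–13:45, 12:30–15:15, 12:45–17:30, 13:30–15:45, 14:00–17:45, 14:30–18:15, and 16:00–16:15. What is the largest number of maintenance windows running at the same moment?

6

Sweep endpoints in order; track running count of active intervals.
Peak of 6 reached at 14:30.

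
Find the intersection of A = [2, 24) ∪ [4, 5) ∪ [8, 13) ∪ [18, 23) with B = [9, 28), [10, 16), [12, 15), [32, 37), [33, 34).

[9, 24)

A, merged: [2, 24).
B, merged: [9, 28), [32, 37).
[2, 24) overlaps B on [9, 24).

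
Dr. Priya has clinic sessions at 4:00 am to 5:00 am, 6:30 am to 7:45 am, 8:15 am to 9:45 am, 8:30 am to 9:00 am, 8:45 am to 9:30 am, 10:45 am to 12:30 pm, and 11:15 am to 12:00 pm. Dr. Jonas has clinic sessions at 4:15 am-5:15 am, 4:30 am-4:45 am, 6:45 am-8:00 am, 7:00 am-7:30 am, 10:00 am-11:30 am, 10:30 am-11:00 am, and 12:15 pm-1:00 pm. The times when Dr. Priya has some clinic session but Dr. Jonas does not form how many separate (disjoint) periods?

4

A, merged: 4:00 am-5:00 am, 6:30 am-7:45 am, 8:15 am-9:45 am, 10:45 am-12:30 pm.
B, merged: 4:15 am-5:15 am, 6:45 am-8:00 am, 10:00 am-11:30 am, 12:15 pm-1:00 pm.
A \ B = 4:00 am-4:15 am, 6:30 am-6:45 am, 8:15 am-9:45 am, 11:30 am-12:15 pm.
That is 4 disjoint pieces.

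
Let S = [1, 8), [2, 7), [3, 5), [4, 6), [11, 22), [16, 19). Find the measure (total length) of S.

18

Merged: [1, 8), [11, 22).
Lengths: 7 + 11 = 18.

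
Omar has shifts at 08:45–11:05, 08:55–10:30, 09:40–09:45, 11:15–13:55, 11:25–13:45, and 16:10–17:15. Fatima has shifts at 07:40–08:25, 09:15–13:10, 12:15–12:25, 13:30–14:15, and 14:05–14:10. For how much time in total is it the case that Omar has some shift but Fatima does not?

1 h 55 min

Merge the first list: 08:45–11:05, 11:15–13:55, 16:10–17:15.
Merge the second list: 07:40–08:25, 09:15–13:10, 13:30–14:15.
A \ B = 08:45–09:15, 13:10–13:30, 16:10–17:15.
Total: 30 min + 20 min + 1 h 5 min = 1 h 55 min.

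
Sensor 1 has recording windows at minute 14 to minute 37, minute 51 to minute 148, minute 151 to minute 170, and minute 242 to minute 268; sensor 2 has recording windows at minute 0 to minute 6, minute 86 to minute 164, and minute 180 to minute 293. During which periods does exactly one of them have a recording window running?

A but not B: minute 14 to minute 37, minute 51 to minute 86, minute 164 to minute 170.
B but not A: minute 0 to minute 6, minute 148 to minute 151, minute 180 to minute 242, minute 268 to minute 293.
Combining gives A △ B.

minute 0 to minute 6, minute 14 to minute 37, minute 51 to minute 86, minute 148 to minute 151, minute 164 to minute 170, minute 180 to minute 242, minute 268 to minute 293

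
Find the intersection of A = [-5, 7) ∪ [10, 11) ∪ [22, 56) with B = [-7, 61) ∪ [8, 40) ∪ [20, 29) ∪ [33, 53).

Merge the second list: [-7, 61).
[-5, 7) meets the second set on [-5, 7).
[10, 11) meets the second set on [10, 11).
[22, 56) meets the second set on [22, 56).

[-5, 7) ∪ [10, 11) ∪ [22, 56)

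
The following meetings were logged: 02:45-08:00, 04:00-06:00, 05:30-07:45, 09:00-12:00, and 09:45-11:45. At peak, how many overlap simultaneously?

Walk the sorted start/end points keeping a running depth.
The depth first hits 3 at 05:30.

3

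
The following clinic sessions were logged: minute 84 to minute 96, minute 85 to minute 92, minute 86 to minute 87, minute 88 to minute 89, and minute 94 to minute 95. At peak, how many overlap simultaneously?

3

Sweep endpoints in order; track running count of active intervals.
Peak of 3 reached at minute 86.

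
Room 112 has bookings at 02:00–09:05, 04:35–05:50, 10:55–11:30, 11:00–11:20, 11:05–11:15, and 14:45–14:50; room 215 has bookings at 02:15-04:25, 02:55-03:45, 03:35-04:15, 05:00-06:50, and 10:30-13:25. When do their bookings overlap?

02:15–04:25, 05:00–06:50, 10:55–11:30

Merge the first list: 02:00–09:05, 10:55–11:30, 14:45–14:50.
Merge the second list: 02:15–04:25, 05:00–06:50, 10:30–13:25.
02:00–09:05 overlaps B on 02:15–04:25, 05:00–06:50.
10:55–11:30 overlaps B on 10:55–11:30.
14:45–14:50 falls entirely outside B.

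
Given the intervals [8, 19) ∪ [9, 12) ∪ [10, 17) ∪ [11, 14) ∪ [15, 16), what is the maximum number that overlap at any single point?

Walk the sorted start/end points keeping a running depth.
The depth first hits 4 at 11.

4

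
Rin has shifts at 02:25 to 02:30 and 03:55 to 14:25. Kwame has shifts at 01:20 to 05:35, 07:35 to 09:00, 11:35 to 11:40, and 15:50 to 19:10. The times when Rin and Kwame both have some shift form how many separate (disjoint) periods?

A ∩ B = 02:25-02:30, 03:55-05:35, 07:35-09:00, 11:35-11:40.
That is 4 disjoint pieces.

4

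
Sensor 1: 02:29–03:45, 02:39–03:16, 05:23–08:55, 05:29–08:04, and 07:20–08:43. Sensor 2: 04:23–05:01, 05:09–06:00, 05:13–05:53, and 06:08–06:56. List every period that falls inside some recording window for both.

05:23–06:00, 06:08–06:56

Merge the first list: 02:29–03:45, 05:23–08:55.
Merge the second list: 04:23–05:01, 05:09–06:00, 06:08–06:56.
02:29–03:45: no overlap with the second set.
05:23–08:55 meets the second set on 05:23–06:00, 06:08–06:56.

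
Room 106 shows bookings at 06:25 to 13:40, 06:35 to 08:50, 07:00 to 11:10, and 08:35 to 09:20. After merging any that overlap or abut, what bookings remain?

06:35–08:50 overlaps/touches 06:25–13:40 → extend to 06:25–13:40.
07:00–11:10 overlaps/touches 06:25–13:40 → extend to 06:25–13:40.
08:35–09:20 overlaps/touches 06:25–13:40 → extend to 06:25–13:40.

06:25–13:40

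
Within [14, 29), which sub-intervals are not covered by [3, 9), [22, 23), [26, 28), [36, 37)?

[14, 22) ∪ [23, 26) ∪ [28, 29)

The merged coverage is [3, 9), [22, 23), [26, 28), [36, 37).
Uncovered inside [14, 29): [14, 22), [23, 26), [28, 29).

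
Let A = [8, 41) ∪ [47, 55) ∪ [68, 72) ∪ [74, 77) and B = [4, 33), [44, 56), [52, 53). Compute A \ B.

[33, 41) ∪ [68, 72) ∪ [74, 77)

B, merged: [4, 33), [44, 56).
[8, 41) minus B → [33, 41).
[47, 55): fully covered by B → removed.
[68, 72): no B overlap → unchanged.
[74, 77): no B overlap → unchanged.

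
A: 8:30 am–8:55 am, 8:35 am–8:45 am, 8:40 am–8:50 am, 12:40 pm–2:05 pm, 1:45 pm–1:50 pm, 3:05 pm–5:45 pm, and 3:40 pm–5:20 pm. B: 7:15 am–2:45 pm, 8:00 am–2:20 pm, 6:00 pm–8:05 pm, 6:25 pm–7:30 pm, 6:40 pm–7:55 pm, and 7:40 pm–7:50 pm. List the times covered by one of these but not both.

First set merges to 8:30 am-8:55 am, 12:40 pm-2:05 pm, 3:05 pm-5:45 pm.
Second set merges to 7:15 am-2:45 pm, 6:00 pm-8:05 pm.
Only in the first: 3:05 pm-5:45 pm.
Only in the second: 7:15 am-8:30 am, 8:55 am-12:40 pm, 2:05 pm-2:45 pm, 6:00 pm-8:05 pm.
Together these are the periods covered by exactly one.

7:15 am-8:30 am, 8:55 am-12:40 pm, 2:05 pm-2:45 pm, 3:05 pm-5:45 pm, 6:00 pm-8:05 pm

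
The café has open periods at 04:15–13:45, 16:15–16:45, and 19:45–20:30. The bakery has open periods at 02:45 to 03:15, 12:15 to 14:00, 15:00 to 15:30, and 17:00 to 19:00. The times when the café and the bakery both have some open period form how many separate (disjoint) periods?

1

A ∩ B = 12:15-13:45.
That is 1 disjoint piece.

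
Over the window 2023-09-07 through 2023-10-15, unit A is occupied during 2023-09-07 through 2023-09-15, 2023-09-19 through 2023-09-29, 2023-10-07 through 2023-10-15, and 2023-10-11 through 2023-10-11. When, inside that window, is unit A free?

2023-09-16 through 2023-09-18, 2023-09-30 through 2023-10-06

After merging, the occupied span is 2023-09-07 through 2023-09-15, 2023-09-19 through 2023-09-29, 2023-10-07 through 2023-10-15.
Gaps within 2023-09-07 through 2023-10-15: 2023-09-16 through 2023-09-18, 2023-09-30 through 2023-10-06.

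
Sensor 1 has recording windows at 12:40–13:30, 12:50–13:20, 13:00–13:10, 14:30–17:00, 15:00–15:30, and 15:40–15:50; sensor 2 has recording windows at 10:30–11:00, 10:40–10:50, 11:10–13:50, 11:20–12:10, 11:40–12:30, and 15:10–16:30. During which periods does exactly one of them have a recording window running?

Merge the first list: 12:40–13:30, 14:30–17:00.
Merge the second list: 10:30–11:00, 11:10–13:50, 15:10–16:30.
Only in the first: 14:30–15:10, 16:30–17:00.
Only in the second: 10:30–11:00, 11:10–12:40, 13:30–13:50.
Together these are the periods covered by exactly one.

10:30–11:00, 11:10–12:40, 13:30–13:50, 14:30–15:10, 16:30–17:00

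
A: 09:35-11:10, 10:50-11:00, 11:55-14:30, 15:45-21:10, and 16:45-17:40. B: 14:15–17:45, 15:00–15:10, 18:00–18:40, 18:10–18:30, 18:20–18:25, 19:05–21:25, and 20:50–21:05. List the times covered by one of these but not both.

09:35-11:10, 11:55-14:15, 14:30-15:45, 17:45-18:00, 18:40-19:05, 21:10-21:25

Merge the first list: 09:35-11:10, 11:55-14:30, 15:45-21:10.
Merge the second list: 14:15-17:45, 18:00-18:40, 19:05-21:25.
A but not B: 09:35-11:10, 11:55-14:15, 17:45-18:00, 18:40-19:05.
B but not A: 14:30-15:45, 21:10-21:25.
Combining gives A △ B.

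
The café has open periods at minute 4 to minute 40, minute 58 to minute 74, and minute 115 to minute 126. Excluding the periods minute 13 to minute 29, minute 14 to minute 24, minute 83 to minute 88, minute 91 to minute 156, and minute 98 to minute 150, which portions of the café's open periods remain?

Second set merges to minute 13 to minute 29, minute 83 to minute 88, minute 91 to minute 156.
minute 4 to minute 40 \ B = minute 4 to minute 13, minute 29 to minute 40.
minute 58 to minute 74: nothing removed.
minute 115 to minute 126: entirely removed.

minute 4 to minute 13, minute 29 to minute 40, minute 58 to minute 74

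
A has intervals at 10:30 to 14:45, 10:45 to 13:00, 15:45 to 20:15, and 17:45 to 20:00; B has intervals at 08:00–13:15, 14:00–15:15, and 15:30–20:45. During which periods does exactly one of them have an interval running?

08:00–10:30, 13:15–14:00, 14:45–15:15, 15:30–15:45, 20:15–20:45

A, merged: 10:30–14:45, 15:45–20:15.
A \ B = 13:15–14:00.
B \ A = 08:00–10:30, 14:45–15:15, 15:30–15:45, 20:15–20:45.
Union of the two gives the symmetric difference.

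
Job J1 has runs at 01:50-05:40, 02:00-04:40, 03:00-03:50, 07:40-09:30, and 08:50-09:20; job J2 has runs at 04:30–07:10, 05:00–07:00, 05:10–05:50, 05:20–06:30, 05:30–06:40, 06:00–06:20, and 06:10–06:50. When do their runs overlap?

04:30–05:40

First set merges to 01:50–05:40, 07:40–09:30.
Second set merges to 04:30–07:10.
01:50–05:40 overlaps B on 04:30–05:40.
07:40–09:30 falls entirely outside B.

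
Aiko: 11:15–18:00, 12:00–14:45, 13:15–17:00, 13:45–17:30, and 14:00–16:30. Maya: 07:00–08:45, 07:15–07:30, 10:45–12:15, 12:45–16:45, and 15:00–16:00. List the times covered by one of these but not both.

07:00–08:45, 10:45–11:15, 12:15–12:45, 16:45–18:00

First set merges to 11:15–18:00.
Second set merges to 07:00–08:45, 10:45–12:15, 12:45–16:45.
Only in the first: 12:15–12:45, 16:45–18:00.
Only in the second: 07:00–08:45, 10:45–11:15.
Together these are the periods covered by exactly one.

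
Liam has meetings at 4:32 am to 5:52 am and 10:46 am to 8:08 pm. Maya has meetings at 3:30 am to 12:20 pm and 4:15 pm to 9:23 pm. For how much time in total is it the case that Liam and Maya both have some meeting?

A ∩ B = 4:32 am–5:52 am, 10:46 am–12:20 pm, 4:15 pm–8:08 pm.
Total: 1 h 20 min + 1 h 34 min + 3 h 53 min = 6 h 47 min.

6 h 47 min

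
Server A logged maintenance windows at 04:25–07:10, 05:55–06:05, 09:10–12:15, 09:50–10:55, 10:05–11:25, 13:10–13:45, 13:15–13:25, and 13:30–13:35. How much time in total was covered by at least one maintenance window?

Merged: 04:25–07:10, 09:10–12:15, 13:10–13:45.
Lengths: 2 h 45 min + 3 h 5 min + 35 min = 6 h 25 min.

6 h 25 min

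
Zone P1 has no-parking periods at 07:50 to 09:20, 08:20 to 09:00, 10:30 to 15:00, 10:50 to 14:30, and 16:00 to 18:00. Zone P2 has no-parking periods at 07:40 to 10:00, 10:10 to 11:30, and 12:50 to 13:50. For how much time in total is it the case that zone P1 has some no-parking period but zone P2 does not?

A, merged: 07:50–09:20, 10:30–15:00, 16:00–18:00.
A \ B = 11:30–12:50, 13:50–15:00, 16:00–18:00.
Total: 1 h 20 min + 1 h 10 min + 2 h = 4 h 30 min.

4 h 30 min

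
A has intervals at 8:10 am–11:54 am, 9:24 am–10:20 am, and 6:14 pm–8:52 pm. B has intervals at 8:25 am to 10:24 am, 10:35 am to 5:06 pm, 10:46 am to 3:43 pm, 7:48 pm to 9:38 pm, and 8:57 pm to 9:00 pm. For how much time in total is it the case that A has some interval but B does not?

Merge the first list: 8:10 am–11:54 am, 6:14 pm–8:52 pm.
Merge the second list: 8:25 am–10:24 am, 10:35 am–5:06 pm, 7:48 pm–9:38 pm.
A \ B = 8:10 am–8:25 am, 10:24 am–10:35 am, 6:14 pm–7:48 pm.
Total: 15 min + 11 min + 1 h 34 min = 2 h.

2 h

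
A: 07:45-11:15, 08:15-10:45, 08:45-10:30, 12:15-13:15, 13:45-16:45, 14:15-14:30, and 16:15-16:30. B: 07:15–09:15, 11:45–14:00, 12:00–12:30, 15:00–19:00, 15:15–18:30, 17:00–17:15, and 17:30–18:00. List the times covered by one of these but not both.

07:15–07:45, 09:15–11:15, 11:45–12:15, 13:15–13:45, 14:00–15:00, 16:45–19:00

A, merged: 07:45–11:15, 12:15–13:15, 13:45–16:45.
B, merged: 07:15–09:15, 11:45–14:00, 15:00–19:00.
A but not B: 09:15–11:15, 14:00–15:00.
B but not A: 07:15–07:45, 11:45–12:15, 13:15–13:45, 16:45–19:00.
Combining gives A △ B.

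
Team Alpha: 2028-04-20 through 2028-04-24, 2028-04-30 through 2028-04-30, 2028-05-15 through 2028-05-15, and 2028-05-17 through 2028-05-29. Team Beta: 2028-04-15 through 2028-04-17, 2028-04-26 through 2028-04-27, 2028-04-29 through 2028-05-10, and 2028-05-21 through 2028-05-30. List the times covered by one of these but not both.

2028-04-15 through 2028-04-17, 2028-04-20 through 2028-04-24, 2028-04-26 through 2028-04-27, 2028-04-29 through 2028-04-29, 2028-05-01 through 2028-05-10, 2028-05-15 through 2028-05-15, 2028-05-17 through 2028-05-20, 2028-05-30 through 2028-05-30

Only in the first: 2028-04-20 through 2028-04-24, 2028-05-15 through 2028-05-15, 2028-05-17 through 2028-05-20.
Only in the second: 2028-04-15 through 2028-04-17, 2028-04-26 through 2028-04-27, 2028-04-29 through 2028-04-29, 2028-05-01 through 2028-05-10, 2028-05-30 through 2028-05-30.
Together these are the periods covered by exactly one.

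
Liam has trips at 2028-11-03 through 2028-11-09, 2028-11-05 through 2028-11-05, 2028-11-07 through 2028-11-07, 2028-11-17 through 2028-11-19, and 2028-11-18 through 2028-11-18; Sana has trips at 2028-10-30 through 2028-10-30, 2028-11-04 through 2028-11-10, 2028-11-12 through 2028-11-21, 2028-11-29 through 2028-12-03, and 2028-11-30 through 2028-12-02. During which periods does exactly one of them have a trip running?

Merge the first list: 2028-11-03 through 2028-11-09, 2028-11-17 through 2028-11-19.
Merge the second list: 2028-10-30 through 2028-10-30, 2028-11-04 through 2028-11-10, 2028-11-12 through 2028-11-21, 2028-11-29 through 2028-12-03.
A but not B: 2028-11-03 through 2028-11-03.
B but not A: 2028-10-30 through 2028-10-30, 2028-11-10 through 2028-11-10, 2028-11-12 through 2028-11-16, 2028-11-20 through 2028-11-21, 2028-11-29 through 2028-12-03.
Combining gives A △ B.

2028-10-30 through 2028-10-30, 2028-11-03 through 2028-11-03, 2028-11-10 through 2028-11-10, 2028-11-12 through 2028-11-16, 2028-11-20 through 2028-11-21, 2028-11-29 through 2028-12-03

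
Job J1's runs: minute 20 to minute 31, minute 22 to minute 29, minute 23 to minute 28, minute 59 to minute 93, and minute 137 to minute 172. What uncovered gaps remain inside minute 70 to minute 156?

minute 93 to minute 137

After merging, the occupied span is minute 20 to minute 31, minute 59 to minute 93, minute 137 to minute 172.
Uncovered inside minute 70 to minute 156: minute 93 to minute 137.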